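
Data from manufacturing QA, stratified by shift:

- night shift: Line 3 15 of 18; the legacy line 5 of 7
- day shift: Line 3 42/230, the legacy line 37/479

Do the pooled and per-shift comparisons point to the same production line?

Yes

Night shift: Line 3 15/18 = 83.3%, the legacy line 5/7 = 71.4% → Line 3
Day shift: Line 3 42/230 = 18.3%, the legacy line 37/479 = 7.7% → Line 3
Overall: Line 3 57/248 = 23.0%, the legacy line 42/486 = 8.6% → Line 3
Line 3 wins overall and in every shift group — no reversal.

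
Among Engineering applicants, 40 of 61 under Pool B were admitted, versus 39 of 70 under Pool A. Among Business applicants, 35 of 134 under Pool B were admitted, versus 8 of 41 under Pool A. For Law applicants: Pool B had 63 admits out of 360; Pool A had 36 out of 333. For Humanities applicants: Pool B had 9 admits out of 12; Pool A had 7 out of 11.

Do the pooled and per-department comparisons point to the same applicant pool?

Yes

Engineering: Pool B 40/61 = 65.6%, Pool A 39/70 = 55.7% → Pool B
Business: Pool B 35/134 = 26.1%, Pool A 8/41 = 19.5% → Pool B
Law: Pool B 63/360 = 17.5%, Pool A 36/333 = 10.8% → Pool B
Humanities: Pool B 9/12 = 75.0%, Pool A 7/11 = 63.6% → Pool B
Overall: Pool B 147/567 = 25.9%, Pool A 90/455 = 19.8% → Pool B
Pool B wins overall and in every department group — no reversal.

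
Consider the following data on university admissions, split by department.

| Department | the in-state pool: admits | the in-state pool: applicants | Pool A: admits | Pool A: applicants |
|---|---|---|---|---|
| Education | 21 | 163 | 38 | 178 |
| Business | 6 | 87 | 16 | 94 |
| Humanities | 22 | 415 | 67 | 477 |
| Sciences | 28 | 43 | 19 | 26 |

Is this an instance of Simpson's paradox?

No

Education: the in-state pool 21/163 = 12.9%, Pool A 38/178 = 21.3% → Pool A
Business: the in-state pool 6/87 = 6.9%, Pool A 16/94 = 17.0% → Pool A
Humanities: the in-state pool 22/415 = 5.3%, Pool A 67/477 = 14.0% → Pool A
Sciences: the in-state pool 28/43 = 65.1%, Pool A 19/26 = 73.1% → Pool A
Overall: the in-state pool 77/708 = 10.9%, Pool A 140/775 = 18.1% → Pool A
Pool A wins overall and in every department group — no reversal.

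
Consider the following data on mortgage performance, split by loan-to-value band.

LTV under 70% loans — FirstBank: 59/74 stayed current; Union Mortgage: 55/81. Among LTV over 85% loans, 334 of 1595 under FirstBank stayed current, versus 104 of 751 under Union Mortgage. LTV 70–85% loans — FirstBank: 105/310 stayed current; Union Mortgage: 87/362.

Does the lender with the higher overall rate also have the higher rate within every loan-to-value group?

LTV under 70%: FirstBank 59/74 = 79.7%, Union Mortgage 55/81 = 67.9% → FirstBank
LTV over 85%: FirstBank 334/1595 = 20.9%, Union Mortgage 104/751 = 13.8% → FirstBank
LTV 70–85%: FirstBank 105/310 = 33.9%, Union Mortgage 87/362 = 24.0% → FirstBank
Overall: FirstBank 498/1979 = 25.2%, Union Mortgage 246/1194 = 20.6% → FirstBank
FirstBank wins overall and in every loan-to-value group — no reversal.

Yes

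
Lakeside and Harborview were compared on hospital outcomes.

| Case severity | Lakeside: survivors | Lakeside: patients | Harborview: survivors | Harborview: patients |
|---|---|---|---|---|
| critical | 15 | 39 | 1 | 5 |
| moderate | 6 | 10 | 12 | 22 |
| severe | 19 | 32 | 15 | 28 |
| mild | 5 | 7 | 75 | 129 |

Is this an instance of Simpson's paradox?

Critical: Lakeside 15/39 = 38.5%, Harborview 1/5 = 20.0% → Lakeside
Moderate: Lakeside 6/10 = 60.0%, Harborview 12/22 = 54.5% → Lakeside
Severe: Lakeside 19/32 = 59.4%, Harborview 15/28 = 53.6% → Lakeside
Mild: Lakeside 5/7 = 71.4%, Harborview 75/129 = 58.1% → Lakeside
Overall: Lakeside 45/88 = 51.1%, Harborview 103/184 = 56.0% → Harborview
Lakeside wins each case group but Harborview wins overall — the comparison reverses. Lakeside's patients skew toward critical, which has a lower base rate.

Yes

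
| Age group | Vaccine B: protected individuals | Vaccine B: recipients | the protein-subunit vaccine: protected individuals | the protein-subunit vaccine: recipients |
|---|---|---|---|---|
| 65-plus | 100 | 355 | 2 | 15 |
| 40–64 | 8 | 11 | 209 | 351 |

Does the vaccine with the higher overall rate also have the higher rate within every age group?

65-plus: Vaccine B 100/355 = 28.2%, the protein-subunit vaccine 2/15 = 13.3% → Vaccine B
40–64: Vaccine B 8/11 = 72.7%, the protein-subunit vaccine 209/351 = 59.5% → Vaccine B
Overall: Vaccine B 108/366 = 29.5%, the protein-subunit vaccine 211/366 = 57.7% → the protein-subunit vaccine
Vaccine B wins each age group but the protein-subunit vaccine wins overall — the comparison reverses. Vaccine B's recipients skew toward 65-plus, which has a lower base rate.

No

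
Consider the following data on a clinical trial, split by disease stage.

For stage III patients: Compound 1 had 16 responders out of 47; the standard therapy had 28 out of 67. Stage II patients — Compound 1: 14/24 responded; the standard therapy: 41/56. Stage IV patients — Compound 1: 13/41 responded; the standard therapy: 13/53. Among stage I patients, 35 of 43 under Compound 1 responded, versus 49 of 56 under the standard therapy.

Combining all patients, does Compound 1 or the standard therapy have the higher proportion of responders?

Stage III: Compound 1 16/47 = 34.0%, the standard therapy 28/67 = 41.8% → the standard therapy
Stage II: Compound 1 14/24 = 58.3%, the standard therapy 41/56 = 73.2% → the standard therapy
Stage IV: Compound 1 13/41 = 31.7%, the standard therapy 13/53 = 24.5% → Compound 1
Stage I: Compound 1 35/43 = 81.4%, the standard therapy 49/56 = 87.5% → the standard therapy
Overall: Compound 1 78/155 = 50.3%, the standard therapy 131/232 = 56.5% → the standard therapy
(Neither sweeps every disease group, but the standard therapy has the higher pooled rate.)

the standard therapy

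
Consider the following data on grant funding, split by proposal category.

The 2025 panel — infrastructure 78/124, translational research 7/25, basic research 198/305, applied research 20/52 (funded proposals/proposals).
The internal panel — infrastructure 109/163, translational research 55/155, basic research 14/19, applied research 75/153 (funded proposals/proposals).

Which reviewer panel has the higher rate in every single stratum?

Infrastructure: the 2025 panel 78/124 = 62.9%, the internal panel 109/163 = 66.9% → the internal panel
Translational research: the 2025 panel 7/25 = 28.0%, the internal panel 55/155 = 35.5% → the internal panel
Basic research: the 2025 panel 198/305 = 64.9%, the internal panel 14/19 = 73.7% → the internal panel
Applied research: the 2025 panel 20/52 = 38.5%, the internal panel 75/153 = 49.0% → the internal panel
The internal panel has the higher rate in all 4 groups.

the internal panel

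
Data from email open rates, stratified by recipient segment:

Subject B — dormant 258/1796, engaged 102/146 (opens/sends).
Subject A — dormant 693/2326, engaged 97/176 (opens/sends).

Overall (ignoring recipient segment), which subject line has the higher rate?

Dormant: Subject B 258/1796 = 14.4%, Subject A 693/2326 = 29.8% → Subject A
Engaged: Subject B 102/146 = 69.9%, Subject A 97/176 = 55.1% → Subject B
Overall: Subject B 360/1942 = 18.5%, Subject A 790/2502 = 31.6% → Subject A
(Neither sweeps every recipient group, but Subject A has the higher pooled rate.)

Subject A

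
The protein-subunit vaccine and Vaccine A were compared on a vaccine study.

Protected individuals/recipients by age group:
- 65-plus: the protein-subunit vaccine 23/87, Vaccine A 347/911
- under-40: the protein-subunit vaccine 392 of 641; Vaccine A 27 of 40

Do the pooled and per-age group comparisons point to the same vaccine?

No

65-plus: the protein-subunit vaccine 23/87 = 26.4%, Vaccine A 347/911 = 38.1% → Vaccine A
Under-40: the protein-subunit vaccine 392/641 = 61.2%, Vaccine A 27/40 = 67.5% → Vaccine A
Overall: the protein-subunit vaccine 415/728 = 57.0%, Vaccine A 374/951 = 39.3% → the protein-subunit vaccine
Vaccine A wins each age group but the protein-subunit vaccine wins overall — the comparison reverses. Vaccine A's recipients skew toward 65-plus, which has a lower base rate.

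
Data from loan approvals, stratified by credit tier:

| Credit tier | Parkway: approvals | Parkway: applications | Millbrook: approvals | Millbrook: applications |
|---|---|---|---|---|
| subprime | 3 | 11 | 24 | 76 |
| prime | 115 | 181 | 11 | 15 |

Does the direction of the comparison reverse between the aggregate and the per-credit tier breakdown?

Subprime: Parkway 3/11 = 27.3%, Millbrook 24/76 = 31.6% → Millbrook
Prime: Parkway 115/181 = 63.5%, Millbrook 11/15 = 73.3% → Millbrook
Overall: Parkway 118/192 = 61.5%, Millbrook 35/91 = 38.5% → Parkway
Millbrook wins each credit group but Parkway wins overall — the comparison reverses. Millbrook's applications skew toward subprime, which has a lower base rate.

Yes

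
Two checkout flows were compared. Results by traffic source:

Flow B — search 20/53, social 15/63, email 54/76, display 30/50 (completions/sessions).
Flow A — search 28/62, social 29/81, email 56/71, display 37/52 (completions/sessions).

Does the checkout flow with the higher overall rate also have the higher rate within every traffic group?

Search: Flow B 20/53 = 37.7%, Flow A 28/62 = 45.2% → Flow A
Social: Flow B 15/63 = 23.8%, Flow A 29/81 = 35.8% → Flow A
Email: Flow B 54/76 = 71.1%, Flow A 56/71 = 78.9% → Flow A
Display: Flow B 30/50 = 60.0%, Flow A 37/52 = 71.2% → Flow A
Overall: Flow B 119/242 = 49.2%, Flow A 150/266 = 56.4% → Flow A
Flow A wins overall and in every traffic group — no reversal.

Yes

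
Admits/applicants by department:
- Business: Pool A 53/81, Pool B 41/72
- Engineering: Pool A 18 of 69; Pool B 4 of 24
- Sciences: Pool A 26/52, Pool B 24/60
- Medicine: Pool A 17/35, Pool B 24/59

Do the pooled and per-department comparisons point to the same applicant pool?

Business: Pool A 53/81 = 65.4%, Pool B 41/72 = 56.9% → Pool A
Engineering: Pool A 18/69 = 26.1%, Pool B 4/24 = 16.7% → Pool A
Sciences: Pool A 26/52 = 50.0%, Pool B 24/60 = 40.0% → Pool A
Medicine: Pool A 17/35 = 48.6%, Pool B 24/59 = 40.7% → Pool A
Overall: Pool A 114/237 = 48.1%, Pool B 93/215 = 43.3% → Pool A
Pool A wins overall and in every department group — no reversal.

Yes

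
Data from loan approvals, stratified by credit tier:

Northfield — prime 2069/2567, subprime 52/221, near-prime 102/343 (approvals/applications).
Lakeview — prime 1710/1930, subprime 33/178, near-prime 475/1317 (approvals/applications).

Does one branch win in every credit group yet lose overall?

No

Prime: Northfield 2069/2567 = 80.6%, Lakeview 1710/1930 = 88.6% → Lakeview
Subprime: Northfield 52/221 = 23.5%, Lakeview 33/178 = 18.5% → Northfield
Near-prime: Northfield 102/343 = 29.7%, Lakeview 475/1317 = 36.1% → Lakeview
Overall: Northfield 2223/3131 = 71.0%, Lakeview 2218/3425 = 64.8% → Northfield
Neither sweeps: Northfield wins 1 of 3 groups, Lakeview wins 2. Northfield wins overall but not every group — no Simpson reversal.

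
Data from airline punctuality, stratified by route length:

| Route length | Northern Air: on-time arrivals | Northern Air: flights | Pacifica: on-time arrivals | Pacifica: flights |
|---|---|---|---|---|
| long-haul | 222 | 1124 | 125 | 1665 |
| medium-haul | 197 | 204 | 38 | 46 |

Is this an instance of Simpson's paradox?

No

Long-haul: Northern Air 222/1124 = 19.8%, Pacifica 125/1665 = 7.5% → Northern Air
Medium-haul: Northern Air 197/204 = 96.6%, Pacifica 38/46 = 82.6% → Northern Air
Overall: Northern Air 419/1328 = 31.6%, Pacifica 163/1711 = 9.5% → Northern Air
Northern Air wins overall and in every route group — no reversal.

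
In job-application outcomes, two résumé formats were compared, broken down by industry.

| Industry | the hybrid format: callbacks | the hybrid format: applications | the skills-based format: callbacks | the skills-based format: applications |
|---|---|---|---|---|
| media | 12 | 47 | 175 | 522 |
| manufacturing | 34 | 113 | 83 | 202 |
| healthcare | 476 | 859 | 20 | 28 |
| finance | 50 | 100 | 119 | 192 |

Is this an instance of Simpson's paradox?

Yes

Media: the hybrid format 12/47 = 25.5%, the skills-based format 175/522 = 33.5% → the skills-based format
Manufacturing: the hybrid format 34/113 = 30.1%, the skills-based format 83/202 = 41.1% → the skills-based format
Healthcare: the hybrid format 476/859 = 55.4%, the skills-based format 20/28 = 71.4% → the skills-based format
Finance: the hybrid format 50/100 = 50.0%, the skills-based format 119/192 = 62.0% → the skills-based format
Overall: the hybrid format 572/1119 = 51.1%, the skills-based format 397/944 = 42.1% → the hybrid format
The skills-based format wins each industry group but the hybrid format wins overall — the comparison reverses. The skills-based format's applications skew toward media, which has a lower base rate.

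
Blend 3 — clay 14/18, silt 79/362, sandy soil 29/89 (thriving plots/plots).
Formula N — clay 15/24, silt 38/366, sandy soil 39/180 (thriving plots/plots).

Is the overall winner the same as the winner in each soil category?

Yes

Clay: Blend 3 14/18 = 77.8%, Formula N 15/24 = 62.5% → Blend 3
Silt: Blend 3 79/362 = 21.8%, Formula N 38/366 = 10.4% → Blend 3
Sandy soil: Blend 3 29/89 = 32.6%, Formula N 39/180 = 21.7% → Blend 3
Overall: Blend 3 122/469 = 26.0%, Formula N 92/570 = 16.1% → Blend 3
Blend 3 wins overall and in every soil group — no reversal.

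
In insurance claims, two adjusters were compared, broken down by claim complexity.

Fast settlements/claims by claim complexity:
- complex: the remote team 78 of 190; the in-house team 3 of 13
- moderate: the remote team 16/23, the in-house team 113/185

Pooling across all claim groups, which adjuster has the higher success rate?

Complex: the remote team 78/190 = 41.1%, the in-house team 3/13 = 23.1% → the remote team
Moderate: the remote team 16/23 = 69.6%, the in-house team 113/185 = 61.1% → the remote team
Overall: the remote team 94/213 = 44.1%, the in-house team 116/198 = 58.6% → the in-house team
(The remote team wins every claim group but the in-house team wins overall — the remote team's claims skew toward the low-rate complex group.)

the in-house team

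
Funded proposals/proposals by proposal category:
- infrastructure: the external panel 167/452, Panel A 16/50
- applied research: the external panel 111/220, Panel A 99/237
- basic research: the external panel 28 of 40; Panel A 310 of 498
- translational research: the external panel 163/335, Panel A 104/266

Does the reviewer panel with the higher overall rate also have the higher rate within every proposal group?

No

Infrastructure: the external panel 167/452 = 36.9%, Panel A 16/50 = 32.0% → the external panel
Applied research: the external panel 111/220 = 50.5%, Panel A 99/237 = 41.8% → the external panel
Basic research: the external panel 28/40 = 70.0%, Panel A 310/498 = 62.2% → the external panel
Translational research: the external panel 163/335 = 48.7%, Panel A 104/266 = 39.1% → the external panel
Overall: the external panel 469/1047 = 44.8%, Panel A 529/1051 = 50.3% → Panel A
The external panel wins each proposal group but Panel A wins overall — the comparison reverses. The external panel's proposals skew toward infrastructure, which has a lower base rate.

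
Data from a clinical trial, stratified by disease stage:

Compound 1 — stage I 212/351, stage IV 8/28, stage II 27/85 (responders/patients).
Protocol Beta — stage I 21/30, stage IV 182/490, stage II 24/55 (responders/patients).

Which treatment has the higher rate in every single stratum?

Protocol Beta

Stage I: Compound 1 212/351 = 60.4%, Protocol Beta 21/30 = 70.0% → Protocol Beta
Stage IV: Compound 1 8/28 = 28.6%, Protocol Beta 182/490 = 37.1% → Protocol Beta
Stage II: Compound 1 27/85 = 31.8%, Protocol Beta 24/55 = 43.6% → Protocol Beta
Protocol Beta has the higher rate in all 3 groups.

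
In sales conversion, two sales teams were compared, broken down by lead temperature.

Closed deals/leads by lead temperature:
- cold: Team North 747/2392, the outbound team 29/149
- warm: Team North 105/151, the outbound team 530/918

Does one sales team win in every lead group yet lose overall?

Cold: Team North 747/2392 = 31.2%, the outbound team 29/149 = 19.5% → Team North
Warm: Team North 105/151 = 69.5%, the outbound team 530/918 = 57.7% → Team North
Overall: Team North 852/2543 = 33.5%, the outbound team 559/1067 = 52.4% → the outbound team
Team North wins each lead group but the outbound team wins overall — the comparison reverses. Team North's leads skew toward cold, which has a lower base rate.

Yes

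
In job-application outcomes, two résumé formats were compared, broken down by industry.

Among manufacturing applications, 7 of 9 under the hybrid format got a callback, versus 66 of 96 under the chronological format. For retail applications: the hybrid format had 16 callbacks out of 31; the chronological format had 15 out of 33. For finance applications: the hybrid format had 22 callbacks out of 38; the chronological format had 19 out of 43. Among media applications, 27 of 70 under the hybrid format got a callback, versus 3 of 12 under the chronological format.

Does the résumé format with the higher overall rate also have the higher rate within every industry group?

Manufacturing: the hybrid format 7/9 = 77.8%, the chronological format 66/96 = 68.8% → the hybrid format
Retail: the hybrid format 16/31 = 51.6%, the chronological format 15/33 = 45.5% → the hybrid format
Finance: the hybrid format 22/38 = 57.9%, the chronological format 19/43 = 44.2% → the hybrid format
Media: the hybrid format 27/70 = 38.6%, the chronological format 3/12 = 25.0% → the hybrid format
Overall: the hybrid format 72/148 = 48.6%, the chronological format 103/184 = 56.0% → the chronological format
The hybrid format wins each industry group but the chronological format wins overall — the comparison reverses. The hybrid format's applications skew toward media, which has a lower base rate.

No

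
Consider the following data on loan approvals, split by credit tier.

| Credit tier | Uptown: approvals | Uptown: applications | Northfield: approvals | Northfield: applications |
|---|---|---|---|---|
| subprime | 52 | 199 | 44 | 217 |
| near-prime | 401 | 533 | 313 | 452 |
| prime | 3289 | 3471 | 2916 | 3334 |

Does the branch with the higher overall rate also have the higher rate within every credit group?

Yes

Subprime: Uptown 52/199 = 26.1%, Northfield 44/217 = 20.3% → Uptown
Near-prime: Uptown 401/533 = 75.2%, Northfield 313/452 = 69.2% → Uptown
Prime: Uptown 3289/3471 = 94.8%, Northfield 2916/3334 = 87.5% → Uptown
Overall: Uptown 3742/4203 = 89.0%, Northfield 3273/4003 = 81.8% → Uptown
Uptown wins overall and in every credit group — no reversal.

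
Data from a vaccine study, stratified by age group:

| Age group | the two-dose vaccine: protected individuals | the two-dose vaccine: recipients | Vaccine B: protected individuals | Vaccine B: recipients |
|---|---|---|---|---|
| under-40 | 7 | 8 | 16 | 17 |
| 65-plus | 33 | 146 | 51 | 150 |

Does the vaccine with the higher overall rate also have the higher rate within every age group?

Yes

Under-40: the two-dose vaccine 7/8 = 87.5%, Vaccine B 16/17 = 94.1% → Vaccine B
65-plus: the two-dose vaccine 33/146 = 22.6%, Vaccine B 51/150 = 34.0% → Vaccine B
Overall: the two-dose vaccine 40/154 = 26.0%, Vaccine B 67/167 = 40.1% → Vaccine B
Vaccine B wins overall and in every age group — no reversal.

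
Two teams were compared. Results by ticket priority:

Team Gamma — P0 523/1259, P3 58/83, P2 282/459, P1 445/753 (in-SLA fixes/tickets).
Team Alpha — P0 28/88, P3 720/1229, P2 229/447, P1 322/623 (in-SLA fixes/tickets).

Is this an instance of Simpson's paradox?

Yes

P0: Team Gamma 523/1259 = 41.5%, Team Alpha 28/88 = 31.8% → Team Gamma
P3: Team Gamma 58/83 = 69.9%, Team Alpha 720/1229 = 58.6% → Team Gamma
P2: Team Gamma 282/459 = 61.4%, Team Alpha 229/447 = 51.2% → Team Gamma
P1: Team Gamma 445/753 = 59.1%, Team Alpha 322/623 = 51.7% → Team Gamma
Overall: Team Gamma 1308/2554 = 51.2%, Team Alpha 1299/2387 = 54.4% → Team Alpha
Team Gamma wins each ticket group but Team Alpha wins overall — the comparison reverses. Team Gamma's tickets skew toward P0, which has a lower base rate.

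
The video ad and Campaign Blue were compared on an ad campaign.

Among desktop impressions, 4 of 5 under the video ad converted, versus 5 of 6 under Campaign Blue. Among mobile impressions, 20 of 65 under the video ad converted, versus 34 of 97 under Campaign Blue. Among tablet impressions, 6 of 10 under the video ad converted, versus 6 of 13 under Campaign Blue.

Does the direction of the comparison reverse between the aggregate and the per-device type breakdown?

Desktop: the video ad 4/5 = 80.0%, Campaign Blue 5/6 = 83.3% → Campaign Blue
Mobile: the video ad 20/65 = 30.8%, Campaign Blue 34/97 = 35.1% → Campaign Blue
Tablet: the video ad 6/10 = 60.0%, Campaign Blue 6/13 = 46.2% → the video ad
Overall: the video ad 30/80 = 37.5%, Campaign Blue 45/116 = 38.8% → Campaign Blue
Neither sweeps: the video ad wins 1 of 3 groups, Campaign Blue wins 2. Campaign Blue wins overall but not every group — no Simpson reversal.

No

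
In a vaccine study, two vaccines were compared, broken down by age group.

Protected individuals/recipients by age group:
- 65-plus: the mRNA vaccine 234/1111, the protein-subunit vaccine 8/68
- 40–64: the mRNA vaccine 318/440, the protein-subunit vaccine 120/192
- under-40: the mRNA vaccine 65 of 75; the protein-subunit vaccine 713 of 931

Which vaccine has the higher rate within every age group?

the mRNA vaccine

65-plus: the mRNA vaccine 234/1111 = 21.1%, the protein-subunit vaccine 8/68 = 11.8% → the mRNA vaccine
40–64: the mRNA vaccine 318/440 = 72.3%, the protein-subunit vaccine 120/192 = 62.5% → the mRNA vaccine
Under-40: the mRNA vaccine 65/75 = 86.7%, the protein-subunit vaccine 713/931 = 76.6% → the mRNA vaccine
The mRNA vaccine has the higher rate in all 3 groups.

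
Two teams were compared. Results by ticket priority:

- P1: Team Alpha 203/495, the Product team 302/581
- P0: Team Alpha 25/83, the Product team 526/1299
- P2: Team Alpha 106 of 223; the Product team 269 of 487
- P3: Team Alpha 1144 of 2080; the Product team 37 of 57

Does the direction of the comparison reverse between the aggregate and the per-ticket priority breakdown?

P1: Team Alpha 203/495 = 41.0%, the Product team 302/581 = 52.0% → the Product team
P0: Team Alpha 25/83 = 30.1%, the Product team 526/1299 = 40.5% → the Product team
P2: Team Alpha 106/223 = 47.5%, the Product team 269/487 = 55.2% → the Product team
P3: Team Alpha 1144/2080 = 55.0%, the Product team 37/57 = 64.9% → the Product team
Overall: Team Alpha 1478/2881 = 51.3%, the Product team 1134/2424 = 46.8% → Team Alpha
The Product team wins each ticket group but Team Alpha wins overall — the comparison reverses. The Product team's tickets skew toward P0, which has a lower base rate.

Yes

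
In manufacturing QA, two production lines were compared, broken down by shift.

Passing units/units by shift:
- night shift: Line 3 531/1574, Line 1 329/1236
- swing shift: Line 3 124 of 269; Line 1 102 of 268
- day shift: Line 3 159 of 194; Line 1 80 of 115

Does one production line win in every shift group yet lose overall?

No

Night shift: Line 3 531/1574 = 33.7%, Line 1 329/1236 = 26.6% → Line 3
Swing shift: Line 3 124/269 = 46.1%, Line 1 102/268 = 38.1% → Line 3
Day shift: Line 3 159/194 = 82.0%, Line 1 80/115 = 69.6% → Line 3
Overall: Line 3 814/2037 = 40.0%, Line 1 511/1619 = 31.6% → Line 3
Line 3 wins overall and in every shift group — no reversal.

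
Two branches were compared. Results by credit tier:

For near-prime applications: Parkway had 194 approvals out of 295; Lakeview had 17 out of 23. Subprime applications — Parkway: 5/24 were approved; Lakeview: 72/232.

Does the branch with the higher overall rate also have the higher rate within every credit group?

Near-prime: Parkway 194/295 = 65.8%, Lakeview 17/23 = 73.9% → Lakeview
Subprime: Parkway 5/24 = 20.8%, Lakeview 72/232 = 31.0% → Lakeview
Overall: Parkway 199/319 = 62.4%, Lakeview 89/255 = 34.9% → Parkway
Lakeview wins each credit group but Parkway wins overall — the comparison reverses. Lakeview's applications skew toward subprime, which has a lower base rate.

No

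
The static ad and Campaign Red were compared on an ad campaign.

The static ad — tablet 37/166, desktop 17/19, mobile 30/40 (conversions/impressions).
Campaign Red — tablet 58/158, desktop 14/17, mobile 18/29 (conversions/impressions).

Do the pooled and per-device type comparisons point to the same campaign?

Tablet: the static ad 37/166 = 22.3%, Campaign Red 58/158 = 36.7% → Campaign Red
Desktop: the static ad 17/19 = 89.5%, Campaign Red 14/17 = 82.4% → the static ad
Mobile: the static ad 30/40 = 75.0%, Campaign Red 18/29 = 62.1% → the static ad
Overall: the static ad 84/225 = 37.3%, Campaign Red 90/204 = 44.1% → Campaign Red
Neither sweeps: the static ad wins 2 of 3 groups, Campaign Red wins 1. Campaign Red wins overall but not every group — no Simpson reversal.

No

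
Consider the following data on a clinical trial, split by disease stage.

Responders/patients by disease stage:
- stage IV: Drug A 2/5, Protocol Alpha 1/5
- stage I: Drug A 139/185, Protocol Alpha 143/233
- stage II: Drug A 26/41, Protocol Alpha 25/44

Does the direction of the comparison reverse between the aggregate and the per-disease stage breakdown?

Stage IV: Drug A 2/5 = 40.0%, Protocol Alpha 1/5 = 20.0% → Drug A
Stage I: Drug A 139/185 = 75.1%, Protocol Alpha 143/233 = 61.4% → Drug A
Stage II: Drug A 26/41 = 63.4%, Protocol Alpha 25/44 = 56.8% → Drug A
Overall: Drug A 167/231 = 72.3%, Protocol Alpha 169/282 = 59.9% → Drug A
Drug A wins overall and in every disease group — no reversal.

No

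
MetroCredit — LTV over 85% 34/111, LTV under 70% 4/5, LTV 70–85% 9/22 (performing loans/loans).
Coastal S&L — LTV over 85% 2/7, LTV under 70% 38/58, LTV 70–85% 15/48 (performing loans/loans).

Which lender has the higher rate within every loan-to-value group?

LTV over 85%: MetroCredit 34/111 = 30.6%, Coastal S&L 2/7 = 28.6% → MetroCredit
LTV under 70%: MetroCredit 4/5 = 80.0%, Coastal S&L 38/58 = 65.5% → MetroCredit
LTV 70–85%: MetroCredit 9/22 = 40.9%, Coastal S&L 15/48 = 31.2% → MetroCredit
MetroCredit has the higher rate in all 3 groups.

MetroCredit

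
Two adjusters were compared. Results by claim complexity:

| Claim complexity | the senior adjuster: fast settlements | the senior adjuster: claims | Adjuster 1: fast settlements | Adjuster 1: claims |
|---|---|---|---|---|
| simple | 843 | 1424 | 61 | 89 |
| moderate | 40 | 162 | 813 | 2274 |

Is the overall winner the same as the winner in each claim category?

No

Simple: the senior adjuster 843/1424 = 59.2%, Adjuster 1 61/89 = 68.5% → Adjuster 1
Moderate: the senior adjuster 40/162 = 24.7%, Adjuster 1 813/2274 = 35.8% → Adjuster 1
Overall: the senior adjuster 883/1586 = 55.7%, Adjuster 1 874/2363 = 37.0% → the senior adjuster
Adjuster 1 wins each claim group but the senior adjuster wins overall — the comparison reverses. Adjuster 1's claims skew toward moderate, which has a lower base rate.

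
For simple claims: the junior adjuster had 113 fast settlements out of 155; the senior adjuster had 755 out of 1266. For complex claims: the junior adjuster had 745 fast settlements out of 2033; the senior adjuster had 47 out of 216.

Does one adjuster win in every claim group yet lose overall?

Yes

Simple: the junior adjuster 113/155 = 72.9%, the senior adjuster 755/1266 = 59.6% → the junior adjuster
Complex: the junior adjuster 745/2033 = 36.6%, the senior adjuster 47/216 = 21.8% → the junior adjuster
Overall: the junior adjuster 858/2188 = 39.2%, the senior adjuster 802/1482 = 54.1% → the senior adjuster
The junior adjuster wins each claim group but the senior adjuster wins overall — the comparison reverses. The junior adjuster's claims skew toward complex, which has a lower base rate.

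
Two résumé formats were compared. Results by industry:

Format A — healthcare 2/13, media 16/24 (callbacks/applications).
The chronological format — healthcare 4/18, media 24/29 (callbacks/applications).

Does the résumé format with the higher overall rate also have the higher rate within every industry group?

Yes

Healthcare: Format A 2/13 = 15.4%, the chronological format 4/18 = 22.2% → the chronological format
Media: Format A 16/24 = 66.7%, the chronological format 24/29 = 82.8% → the chronological format
Overall: Format A 18/37 = 48.6%, the chronological format 28/47 = 59.6% → the chronological format
The chronological format wins overall and in every industry group — no reversal.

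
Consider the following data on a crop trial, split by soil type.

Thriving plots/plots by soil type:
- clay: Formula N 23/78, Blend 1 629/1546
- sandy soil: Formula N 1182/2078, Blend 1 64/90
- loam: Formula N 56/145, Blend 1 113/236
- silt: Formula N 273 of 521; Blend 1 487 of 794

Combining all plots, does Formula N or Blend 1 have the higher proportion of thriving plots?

Formula N

Clay: Formula N 23/78 = 29.5%, Blend 1 629/1546 = 40.7% → Blend 1
Sandy soil: Formula N 1182/2078 = 56.9%, Blend 1 64/90 = 71.1% → Blend 1
Loam: Formula N 56/145 = 38.6%, Blend 1 113/236 = 47.9% → Blend 1
Silt: Formula N 273/521 = 52.4%, Blend 1 487/794 = 61.3% → Blend 1
Overall: Formula N 1534/2822 = 54.4%, Blend 1 1293/2666 = 48.5% → Formula N
(Blend 1 wins every soil group but Formula N wins overall — Blend 1's plots skew toward the low-rate clay group.)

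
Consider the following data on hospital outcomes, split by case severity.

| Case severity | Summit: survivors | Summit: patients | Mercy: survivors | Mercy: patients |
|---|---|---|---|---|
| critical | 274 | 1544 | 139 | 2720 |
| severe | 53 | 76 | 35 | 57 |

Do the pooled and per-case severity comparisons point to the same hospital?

Critical: Summit 274/1544 = 17.7%, Mercy 139/2720 = 5.1% → Summit
Severe: Summit 53/76 = 69.7%, Mercy 35/57 = 61.4% → Summit
Overall: Summit 327/1620 = 20.2%, Mercy 174/2777 = 6.3% → Summit
Summit wins overall and in every case group — no reversal.

Yes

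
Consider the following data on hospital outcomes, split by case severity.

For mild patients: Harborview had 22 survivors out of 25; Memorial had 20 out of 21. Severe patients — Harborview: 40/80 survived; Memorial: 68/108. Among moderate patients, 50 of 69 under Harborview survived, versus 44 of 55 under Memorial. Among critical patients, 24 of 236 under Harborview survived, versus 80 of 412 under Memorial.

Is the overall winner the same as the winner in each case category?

Yes

Mild: Harborview 22/25 = 88.0%, Memorial 20/21 = 95.2% → Memorial
Severe: Harborview 40/80 = 50.0%, Memorial 68/108 = 63.0% → Memorial
Moderate: Harborview 50/69 = 72.5%, Memorial 44/55 = 80.0% → Memorial
Critical: Harborview 24/236 = 10.2%, Memorial 80/412 = 19.4% → Memorial
Overall: Harborview 136/410 = 33.2%, Memorial 212/596 = 35.6% → Memorial
Memorial wins overall and in every case group — no reversal.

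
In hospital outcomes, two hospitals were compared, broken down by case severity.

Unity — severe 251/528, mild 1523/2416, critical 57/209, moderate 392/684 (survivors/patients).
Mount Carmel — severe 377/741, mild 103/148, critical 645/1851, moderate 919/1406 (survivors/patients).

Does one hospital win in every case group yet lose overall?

Yes

Severe: Unity 251/528 = 47.5%, Mount Carmel 377/741 = 50.9% → Mount Carmel
Mild: Unity 1523/2416 = 63.0%, Mount Carmel 103/148 = 69.6% → Mount Carmel
Critical: Unity 57/209 = 27.3%, Mount Carmel 645/1851 = 34.8% → Mount Carmel
Moderate: Unity 392/684 = 57.3%, Mount Carmel 919/1406 = 65.4% → Mount Carmel
Overall: Unity 2223/3837 = 57.9%, Mount Carmel 2044/4146 = 49.3% → Unity
Mount Carmel wins each case group but Unity wins overall — the comparison reverses. Mount Carmel's patients skew toward critical, which has a lower base rate.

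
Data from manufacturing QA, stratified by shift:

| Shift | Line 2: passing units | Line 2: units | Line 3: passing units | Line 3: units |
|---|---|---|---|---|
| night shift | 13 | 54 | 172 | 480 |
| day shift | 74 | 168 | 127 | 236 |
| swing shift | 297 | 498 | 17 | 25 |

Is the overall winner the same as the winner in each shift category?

No

Night shift: Line 2 13/54 = 24.1%, Line 3 172/480 = 35.8% → Line 3
Day shift: Line 2 74/168 = 44.0%, Line 3 127/236 = 53.8% → Line 3
Swing shift: Line 2 297/498 = 59.6%, Line 3 17/25 = 68.0% → Line 3
Overall: Line 2 384/720 = 53.3%, Line 3 316/741 = 42.6% → Line 2
Line 3 wins each shift group but Line 2 wins overall — the comparison reverses. Line 3's units skew toward night shift, which has a lower base rate.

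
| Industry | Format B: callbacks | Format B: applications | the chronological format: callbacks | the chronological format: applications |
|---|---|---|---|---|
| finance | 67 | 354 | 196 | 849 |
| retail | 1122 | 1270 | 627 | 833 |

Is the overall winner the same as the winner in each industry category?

No

Finance: Format B 67/354 = 18.9%, the chronological format 196/849 = 23.1% → the chronological format
Retail: Format B 1122/1270 = 88.3%, the chronological format 627/833 = 75.3% → Format B
Overall: Format B 1189/1624 = 73.2%, the chronological format 823/1682 = 48.9% → Format B
Neither sweeps: Format B wins 1 of 2 groups, the chronological format wins 1. Format B wins overall but not every group — no Simpson reversal.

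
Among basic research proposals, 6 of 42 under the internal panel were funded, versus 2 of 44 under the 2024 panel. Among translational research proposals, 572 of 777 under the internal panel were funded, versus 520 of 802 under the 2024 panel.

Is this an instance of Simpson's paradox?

No

Basic research: the internal panel 6/42 = 14.3%, the 2024 panel 2/44 = 4.5% → the internal panel
Translational research: the internal panel 572/777 = 73.6%, the 2024 panel 520/802 = 64.8% → the internal panel
Overall: the internal panel 578/819 = 70.6%, the 2024 panel 522/846 = 61.7% → the internal panel
The internal panel wins overall and in every proposal group — no reversal.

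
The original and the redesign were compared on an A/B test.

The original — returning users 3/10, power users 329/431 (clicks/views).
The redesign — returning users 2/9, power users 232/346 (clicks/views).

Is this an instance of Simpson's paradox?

No

Returning users: the original 3/10 = 30.0%, the redesign 2/9 = 22.2% → the original
Power users: the original 329/431 = 76.3%, the redesign 232/346 = 67.1% → the original
Overall: the original 332/441 = 75.3%, the redesign 234/355 = 65.9% → the original
The original wins overall and in every user group — no reversal.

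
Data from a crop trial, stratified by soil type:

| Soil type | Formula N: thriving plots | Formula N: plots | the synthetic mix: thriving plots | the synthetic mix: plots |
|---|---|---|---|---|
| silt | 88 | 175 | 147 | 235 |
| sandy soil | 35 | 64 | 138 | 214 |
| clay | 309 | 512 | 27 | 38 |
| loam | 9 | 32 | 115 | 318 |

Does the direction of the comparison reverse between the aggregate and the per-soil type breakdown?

Silt: Formula N 88/175 = 50.3%, the synthetic mix 147/235 = 62.6% → the synthetic mix
Sandy soil: Formula N 35/64 = 54.7%, the synthetic mix 138/214 = 64.5% → the synthetic mix
Clay: Formula N 309/512 = 60.4%, the synthetic mix 27/38 = 71.1% → the synthetic mix
Loam: Formula N 9/32 = 28.1%, the synthetic mix 115/318 = 36.2% → the synthetic mix
Overall: Formula N 441/783 = 56.3%, the synthetic mix 427/805 = 53.0% → Formula N
The synthetic mix wins each soil group but Formula N wins overall — the comparison reverses. The synthetic mix's plots skew toward loam, which has a lower base rate.

Yes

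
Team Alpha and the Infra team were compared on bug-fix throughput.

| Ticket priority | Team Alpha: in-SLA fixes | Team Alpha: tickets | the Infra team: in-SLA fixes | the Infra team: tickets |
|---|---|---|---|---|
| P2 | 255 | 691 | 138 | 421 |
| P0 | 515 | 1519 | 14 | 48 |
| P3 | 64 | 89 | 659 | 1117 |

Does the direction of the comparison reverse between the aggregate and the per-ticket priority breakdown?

Yes

P2: Team Alpha 255/691 = 36.9%, the Infra team 138/421 = 32.8% → Team Alpha
P0: Team Alpha 515/1519 = 33.9%, the Infra team 14/48 = 29.2% → Team Alpha
P3: Team Alpha 64/89 = 71.9%, the Infra team 659/1117 = 59.0% → Team Alpha
Overall: Team Alpha 834/2299 = 36.3%, the Infra team 811/1586 = 51.1% → the Infra team
Team Alpha wins each ticket group but the Infra team wins overall — the comparison reverses. Team Alpha's tickets skew toward P0, which has a lower base rate.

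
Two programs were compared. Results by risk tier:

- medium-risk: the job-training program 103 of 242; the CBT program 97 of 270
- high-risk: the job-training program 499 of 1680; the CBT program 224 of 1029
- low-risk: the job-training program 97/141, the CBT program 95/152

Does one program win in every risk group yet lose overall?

Medium-risk: the job-training program 103/242 = 42.6%, the CBT program 97/270 = 35.9% → the job-training program
High-risk: the job-training program 499/1680 = 29.7%, the CBT program 224/1029 = 21.8% → the job-training program
Low-risk: the job-training program 97/141 = 68.8%, the CBT program 95/152 = 62.5% → the job-training program
Overall: the job-training program 699/2063 = 33.9%, the CBT program 416/1451 = 28.7% → the job-training program
The job-training program wins overall and in every risk group — no reversal.

No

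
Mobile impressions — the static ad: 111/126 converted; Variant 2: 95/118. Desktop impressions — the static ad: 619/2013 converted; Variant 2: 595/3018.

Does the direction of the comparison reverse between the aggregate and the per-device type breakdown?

Mobile: the static ad 111/126 = 88.1%, Variant 2 95/118 = 80.5% → the static ad
Desktop: the static ad 619/2013 = 30.8%, Variant 2 595/3018 = 19.7% → the static ad
Overall: the static ad 730/2139 = 34.1%, Variant 2 690/3136 = 22.0% → the static ad
The static ad wins overall and in every device group — no reversal.

No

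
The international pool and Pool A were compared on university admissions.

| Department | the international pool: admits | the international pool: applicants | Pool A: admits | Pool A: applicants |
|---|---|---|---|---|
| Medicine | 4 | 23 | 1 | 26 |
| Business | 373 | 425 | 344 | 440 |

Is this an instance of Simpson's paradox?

Medicine: the international pool 4/23 = 17.4%, Pool A 1/26 = 3.8% → the international pool
Business: the international pool 373/425 = 87.8%, Pool A 344/440 = 78.2% → the international pool
Overall: the international pool 377/448 = 84.2%, Pool A 345/466 = 74.0% → the international pool
The international pool wins overall and in every department group — no reversal.

No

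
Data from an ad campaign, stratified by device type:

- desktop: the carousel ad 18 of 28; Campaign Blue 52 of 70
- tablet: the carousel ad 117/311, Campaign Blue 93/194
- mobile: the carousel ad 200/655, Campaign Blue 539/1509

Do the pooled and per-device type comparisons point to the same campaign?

Yes

Desktop: the carousel ad 18/28 = 64.3%, Campaign Blue 52/70 = 74.3% → Campaign Blue
Tablet: the carousel ad 117/311 = 37.6%, Campaign Blue 93/194 = 47.9% → Campaign Blue
Mobile: the carousel ad 200/655 = 30.5%, Campaign Blue 539/1509 = 35.7% → Campaign Blue
Overall: the carousel ad 335/994 = 33.7%, Campaign Blue 684/1773 = 38.6% → Campaign Blue
Campaign Blue wins overall and in every device group — no reversal.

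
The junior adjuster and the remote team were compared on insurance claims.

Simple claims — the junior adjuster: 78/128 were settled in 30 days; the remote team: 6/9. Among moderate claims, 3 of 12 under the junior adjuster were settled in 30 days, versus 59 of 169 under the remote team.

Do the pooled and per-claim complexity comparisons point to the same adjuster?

Simple: the junior adjuster 78/128 = 60.9%, the remote team 6/9 = 66.7% → the remote team
Moderate: the junior adjuster 3/12 = 25.0%, the remote team 59/169 = 34.9% → the remote team
Overall: the junior adjuster 81/140 = 57.9%, the remote team 65/178 = 36.5% → the junior adjuster
The remote team wins each claim group but the junior adjuster wins overall — the comparison reverses. The remote team's claims skew toward moderate, which has a lower base rate.

No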